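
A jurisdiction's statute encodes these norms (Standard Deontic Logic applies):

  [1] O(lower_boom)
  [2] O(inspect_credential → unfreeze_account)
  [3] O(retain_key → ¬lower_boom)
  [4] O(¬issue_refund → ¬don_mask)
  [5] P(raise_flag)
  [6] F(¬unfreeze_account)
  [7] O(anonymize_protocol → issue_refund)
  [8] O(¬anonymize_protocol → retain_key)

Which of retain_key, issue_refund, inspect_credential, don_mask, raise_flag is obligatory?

issue_refund

Premise 1 gives O(lower_boom).
Premise 3, O(retain_key → ¬lower_boom), contraposes to O(lower_boom → ¬retain_key); with O(lower_boom) we get O(¬retain_key).
The contrapositive of premise 8 (O(¬anonymize_protocol → retain_key)) is O(¬retain_key → anonymize_protocol), and O(¬retain_key) is already established, so O(anonymize_protocol).
Premise 7 is O(anonymize_protocol → issue_refund); since O(anonymize_protocol), deontic closure gives O(issue_refund).
So O(issue_refund) holds — issue_refund is obligatory. None of the other listed options is made obligatory by any chain of premises.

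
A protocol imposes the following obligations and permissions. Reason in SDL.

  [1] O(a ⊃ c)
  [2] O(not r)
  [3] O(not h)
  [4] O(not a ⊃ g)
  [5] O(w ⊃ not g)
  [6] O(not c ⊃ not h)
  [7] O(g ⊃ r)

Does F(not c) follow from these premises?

Yes

From premise 2 we have O(not r).
The contrapositive of premise 7 (O(g ⊃ r)) is O(not r ⊃ not g), and O(not r) is already established, so O(not g).
Premise 4, O(not a ⊃ g), contraposes to O(not g ⊃ a); with O(not g) we get O(a).
Applying K to premise 1 (O(a ⊃ c)) and O(a) yields O(c).
Premises 3, 5, 6 do not contribute to this derivation.
So O(c) holds, i.e. F(not c). The claim follows.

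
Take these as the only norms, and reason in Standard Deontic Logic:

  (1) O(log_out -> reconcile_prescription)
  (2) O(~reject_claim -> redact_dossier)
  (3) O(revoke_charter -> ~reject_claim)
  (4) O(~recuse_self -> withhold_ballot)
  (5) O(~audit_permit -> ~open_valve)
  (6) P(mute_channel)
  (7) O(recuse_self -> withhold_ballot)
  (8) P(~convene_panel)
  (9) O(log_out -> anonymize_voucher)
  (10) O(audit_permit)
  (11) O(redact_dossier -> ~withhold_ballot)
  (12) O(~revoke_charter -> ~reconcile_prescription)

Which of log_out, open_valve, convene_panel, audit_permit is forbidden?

Premises 7 and 4 are O(recuse_self -> withhold_ballot) and O(~recuse_self -> withhold_ballot); every ideal world satisfies recuse_self or ~recuse_self, so in either case withhold_ballot holds — hence O(withhold_ballot).
The contrapositive of premise 11 (O(redact_dossier -> ~withhold_ballot)) is O(withhold_ballot -> ~redact_dossier), and O(withhold_ballot) is already established, so O(~redact_dossier).
Premise 2 is O(~reject_claim -> redact_dossier); contrapositively O(~redact_dossier -> reject_claim). Since O(~redact_dossier) holds, K gives O(reject_claim).
Premise 3, O(revoke_charter -> ~reject_claim), contraposes to O(reject_claim -> ~revoke_charter); with O(reject_claim) we get O(~revoke_charter).
From O(~revoke_charter) and premise 12, O(~revoke_charter -> ~reconcile_prescription), we obtain O(~reconcile_prescription).
The contrapositive of premise 1 (O(log_out -> reconcile_prescription)) is O(~reconcile_prescription -> ~log_out), and O(~reconcile_prescription) is already established, so O(~log_out).
So O(~log_out) holds, i.e. log_out is forbidden. None of the other listed options is forbidden under the premises.

log_out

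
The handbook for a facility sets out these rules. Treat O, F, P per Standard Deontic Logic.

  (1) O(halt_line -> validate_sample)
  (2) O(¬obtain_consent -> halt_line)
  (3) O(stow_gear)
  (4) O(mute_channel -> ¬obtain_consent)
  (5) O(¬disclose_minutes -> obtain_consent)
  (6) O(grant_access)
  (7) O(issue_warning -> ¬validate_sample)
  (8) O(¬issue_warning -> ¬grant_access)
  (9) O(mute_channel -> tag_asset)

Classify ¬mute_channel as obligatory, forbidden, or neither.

Premise 6 states O(grant_access) outright.
The contrapositive of premise 8 (O(¬issue_warning -> ¬grant_access)) is O(grant_access -> issue_warning), and O(grant_access) is already established, so O(issue_warning).
Premise 7 is O(issue_warning -> ¬validate_sample); since O(issue_warning), deontic closure gives O(¬validate_sample).
Premise 1, O(halt_line -> validate_sample), contraposes to O(¬validate_sample -> ¬halt_line); with O(¬validate_sample) we get O(¬halt_line).
Premise 2, O(¬obtain_consent -> halt_line), contraposes to O(¬halt_line -> obtain_consent); with O(¬halt_line) we get O(obtain_consent).
The contrapositive of premise 4 (O(mute_channel -> ¬obtain_consent)) is O(obtain_consent -> ¬mute_channel), and O(obtain_consent) is already established, so O(¬mute_channel).
Premises 3, 5, 9 do not contribute to this derivation.
Hence ¬mute_channel is obligatory.

Obligatory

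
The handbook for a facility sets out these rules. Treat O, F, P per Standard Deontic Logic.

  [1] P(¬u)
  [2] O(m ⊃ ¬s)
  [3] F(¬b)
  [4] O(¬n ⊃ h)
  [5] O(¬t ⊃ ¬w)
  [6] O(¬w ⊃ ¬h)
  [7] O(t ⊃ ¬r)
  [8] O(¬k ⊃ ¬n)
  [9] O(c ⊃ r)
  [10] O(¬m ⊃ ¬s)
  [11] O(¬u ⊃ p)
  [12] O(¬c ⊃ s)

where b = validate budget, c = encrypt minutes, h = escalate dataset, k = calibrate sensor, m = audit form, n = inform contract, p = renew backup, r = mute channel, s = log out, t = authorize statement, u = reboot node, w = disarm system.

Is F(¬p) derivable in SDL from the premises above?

No

Premise 11 is O(¬u ⊃ p), but O(¬u) is not derivable from the premises (the permission P(¬u) asserts only ¬O(u), not O(¬u)), so it does not yield O(p).
No other premise forces O(p). An ideal world satisfying every premise can still have ¬p true, so F(¬p) is not derivable.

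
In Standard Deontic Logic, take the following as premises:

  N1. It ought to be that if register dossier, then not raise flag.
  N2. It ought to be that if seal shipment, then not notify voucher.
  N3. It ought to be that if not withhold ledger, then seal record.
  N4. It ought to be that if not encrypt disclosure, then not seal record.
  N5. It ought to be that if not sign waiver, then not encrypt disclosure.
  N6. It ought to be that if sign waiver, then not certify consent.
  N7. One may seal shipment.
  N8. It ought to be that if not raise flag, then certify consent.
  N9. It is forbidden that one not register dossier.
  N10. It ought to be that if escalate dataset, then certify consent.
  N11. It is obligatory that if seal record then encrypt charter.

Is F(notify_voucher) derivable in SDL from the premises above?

Premise 2 is O(seal_shipment → ¬notify_voucher), but O(seal_shipment) is not derivable from the premises (the permission P(seal_shipment) asserts only ¬O(¬seal_shipment), not O(seal_shipment)), so it does not yield O(¬notify_voucher).
No other premise forces O(¬notify_voucher). An ideal world satisfying every premise can still have notify_voucher true, so F(notify_voucher) is not derivable.

No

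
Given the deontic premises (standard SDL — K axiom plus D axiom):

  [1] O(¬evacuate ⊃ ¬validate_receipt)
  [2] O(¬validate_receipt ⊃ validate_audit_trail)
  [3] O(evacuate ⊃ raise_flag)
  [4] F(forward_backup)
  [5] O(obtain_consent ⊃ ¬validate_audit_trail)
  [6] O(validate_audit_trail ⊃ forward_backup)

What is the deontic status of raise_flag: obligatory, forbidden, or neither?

Premise 4, F(forward_backup), is equivalent to O(¬forward_backup).
The contrapositive of premise 6 (O(validate_audit_trail ⊃ forward_backup)) is O(¬forward_backup ⊃ ¬validate_audit_trail), and O(¬forward_backup) is already established, so O(¬validate_audit_trail).
Premise 2, O(¬validate_receipt ⊃ validate_audit_trail), contraposes to O(¬validate_audit_trail ⊃ validate_receipt); with O(¬validate_audit_trail) we get O(validate_receipt).
Premise 1, O(¬evacuate ⊃ ¬validate_receipt), contraposes to O(validate_receipt ⊃ evacuate); with O(validate_receipt) we get O(evacuate).
Premise 3 is O(evacuate ⊃ raise_flag); since O(evacuate), deontic closure gives O(raise_flag).
Premise 5 does not contribute to this derivation.
Hence raise_flag is obligatory.

Obligatory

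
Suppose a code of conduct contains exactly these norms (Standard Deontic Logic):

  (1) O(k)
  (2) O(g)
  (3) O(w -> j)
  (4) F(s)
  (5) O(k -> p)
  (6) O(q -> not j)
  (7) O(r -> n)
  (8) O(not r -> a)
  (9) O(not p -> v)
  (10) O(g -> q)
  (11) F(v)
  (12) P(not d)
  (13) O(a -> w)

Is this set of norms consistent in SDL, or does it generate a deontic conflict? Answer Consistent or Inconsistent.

Consistent

Premise 9 is O(not p -> v), but O(not p) is not derivable from the premises, so it does not yield O(v).
So O(v) is not derivable, and the apparent clash with O(not v) does not arise.
A world satisfying every obligation exists (e.g. a=false, d=false, g=true, j=false, k=true, n=true, p=true, q=true, r=true, s=false, v=false, w=false); no atom is both obligatory and forbidden, so the set is consistent.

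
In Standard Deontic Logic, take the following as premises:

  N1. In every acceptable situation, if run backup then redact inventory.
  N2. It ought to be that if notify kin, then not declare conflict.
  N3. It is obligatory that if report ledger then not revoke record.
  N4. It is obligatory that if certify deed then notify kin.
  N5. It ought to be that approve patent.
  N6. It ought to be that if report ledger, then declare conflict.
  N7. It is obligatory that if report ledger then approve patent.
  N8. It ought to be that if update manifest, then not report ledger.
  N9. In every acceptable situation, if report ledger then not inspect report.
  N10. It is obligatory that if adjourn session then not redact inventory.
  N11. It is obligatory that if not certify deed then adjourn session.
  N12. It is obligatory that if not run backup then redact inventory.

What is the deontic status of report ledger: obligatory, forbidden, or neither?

Premises 1 and 12 are O(run_backup → redact_inventory) and O(¬run_backup → redact_inventory); every ideal world satisfies run_backup or ¬run_backup, so in either case redact_inventory holds — hence O(redact_inventory).
Premise 10, O(adjourn_session → ¬redact_inventory), contraposes to O(redact_inventory → ¬adjourn_session); with O(redact_inventory) we get O(¬adjourn_session).
The contrapositive of premise 11 (O(¬certify_deed → adjourn_session)) is O(¬adjourn_session → certify_deed), and O(¬adjourn_session) is already established, so O(certify_deed).
From O(certify_deed) and premise 4, O(certify_deed → notify_kin), we obtain O(notify_kin).
Premise 2 is O(notify_kin → ¬declare_conflict); since O(notify_kin), deontic closure gives O(¬declare_conflict).
Premise 6, O(report_ledger → declare_conflict), contraposes to O(¬declare_conflict → ¬report_ledger); with O(¬declare_conflict) we get O(¬report_ledger).
Premises 3, 5, 7, 8, 9 do not contribute to this derivation.
Thus O(¬report_ledger), which is F(report_ledger): report_ledger is forbidden.

Forbidden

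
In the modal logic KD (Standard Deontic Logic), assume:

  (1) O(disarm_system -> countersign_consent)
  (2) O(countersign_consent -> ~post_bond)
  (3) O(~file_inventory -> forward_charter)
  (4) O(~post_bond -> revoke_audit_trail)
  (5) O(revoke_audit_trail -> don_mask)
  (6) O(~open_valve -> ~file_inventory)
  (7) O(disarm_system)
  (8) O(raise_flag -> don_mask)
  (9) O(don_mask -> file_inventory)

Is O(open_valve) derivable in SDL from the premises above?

Premise 7 states O(disarm_system) outright.
With premise 1, O(disarm_system -> countersign_consent), the K-axiom yields O(countersign_consent).
With premise 2, O(countersign_consent -> ~post_bond), the K-axiom yields O(~post_bond).
With premise 4, O(~post_bond -> revoke_audit_trail), the K-axiom yields O(revoke_audit_trail).
Premise 5 is O(revoke_audit_trail -> don_mask); since O(revoke_audit_trail), deontic closure gives O(don_mask).
With premise 9, O(don_mask -> file_inventory), the K-axiom yields O(file_inventory).
Premise 6, O(~open_valve -> ~file_inventory), contraposes to O(file_inventory -> open_valve); with O(file_inventory) we get O(open_valve).
Premises 3, 8 do not contribute to this derivation.
So O(open_valve) follows.

Yes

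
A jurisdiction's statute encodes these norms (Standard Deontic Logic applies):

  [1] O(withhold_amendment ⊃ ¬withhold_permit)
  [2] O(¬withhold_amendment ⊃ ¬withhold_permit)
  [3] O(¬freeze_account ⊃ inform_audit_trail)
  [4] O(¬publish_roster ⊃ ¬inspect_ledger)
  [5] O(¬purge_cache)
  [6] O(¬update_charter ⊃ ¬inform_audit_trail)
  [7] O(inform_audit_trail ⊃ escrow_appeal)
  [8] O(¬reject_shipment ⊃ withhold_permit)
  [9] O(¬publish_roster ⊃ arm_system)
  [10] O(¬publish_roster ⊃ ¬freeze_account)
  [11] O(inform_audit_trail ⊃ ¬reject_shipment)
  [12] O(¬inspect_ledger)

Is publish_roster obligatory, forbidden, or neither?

Obligatory

Premises 1 and 2 are O(withhold_amendment ⊃ ¬withhold_permit) and O(¬withhold_amendment ⊃ ¬withhold_permit); every ideal world satisfies withhold_amendment or ¬withhold_amendment, so in either case ¬withhold_permit holds — hence O(¬withhold_permit).
Premise 8 is O(¬reject_shipment ⊃ withhold_permit); contrapositively O(¬withhold_permit ⊃ reject_shipment). Since O(¬withhold_permit) holds, K gives O(reject_shipment).
The contrapositive of premise 11 (O(inform_audit_trail ⊃ ¬reject_shipment)) is O(reject_shipment ⊃ ¬inform_audit_trail), and O(reject_shipment) is already established, so O(¬inform_audit_trail).
Premise 3 is O(¬freeze_account ⊃ inform_audit_trail); contrapositively O(¬inform_audit_trail ⊃ freeze_account). Since O(¬inform_audit_trail) holds, K gives O(freeze_account).
The contrapositive of premise 10 (O(¬publish_roster ⊃ ¬freeze_account)) is O(freeze_account ⊃ publish_roster), and O(freeze_account) is already established, so O(publish_roster).
Premises 4, 5, 6, 7, 9, 12 do not contribute to this derivation.
Hence publish_roster is obligatory.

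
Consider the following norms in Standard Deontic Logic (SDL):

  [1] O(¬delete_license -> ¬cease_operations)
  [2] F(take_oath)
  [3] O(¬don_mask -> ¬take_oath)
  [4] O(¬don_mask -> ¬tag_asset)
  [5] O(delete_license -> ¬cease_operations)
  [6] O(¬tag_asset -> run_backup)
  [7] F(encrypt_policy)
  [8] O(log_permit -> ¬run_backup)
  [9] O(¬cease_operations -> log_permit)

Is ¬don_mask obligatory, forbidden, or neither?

Premises 5 and 1 are O(delete_license -> ¬cease_operations) and O(¬delete_license -> ¬cease_operations); every ideal world satisfies delete_license or ¬delete_license, so in either case ¬cease_operations holds — hence O(¬cease_operations).
With premise 9, O(¬cease_operations -> log_permit), the K-axiom yields O(log_permit).
From O(log_permit) and premise 8, O(log_permit -> ¬run_backup), we obtain O(¬run_backup).
Premise 6 is O(¬tag_asset -> run_backup); contrapositively O(¬run_backup -> tag_asset). Since O(¬run_backup) holds, K gives O(tag_asset).
Premise 4 is O(¬don_mask -> ¬tag_asset); contrapositively O(tag_asset -> don_mask). Since O(tag_asset) holds, K gives O(don_mask).
Premises 2, 3, 7 do not contribute to this derivation.
Thus O(don_mask), which is F(¬don_mask): ¬don_mask is forbidden.

Forbidden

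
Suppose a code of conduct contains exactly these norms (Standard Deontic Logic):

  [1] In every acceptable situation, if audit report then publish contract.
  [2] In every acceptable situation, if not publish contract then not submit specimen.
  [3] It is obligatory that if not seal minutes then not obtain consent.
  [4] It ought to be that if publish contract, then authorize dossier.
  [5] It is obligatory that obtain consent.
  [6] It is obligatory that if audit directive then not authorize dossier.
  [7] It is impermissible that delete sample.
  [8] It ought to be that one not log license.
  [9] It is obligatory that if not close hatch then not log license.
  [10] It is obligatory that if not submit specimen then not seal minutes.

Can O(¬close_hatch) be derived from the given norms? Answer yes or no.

Premise 9 is O(¬close_hatch → ¬log_license); even if O(¬log_license) held, inferring O(¬close_hatch) would be affirming the consequent — invalid.
No other premise forces O(¬close_hatch). An ideal world satisfying every premise can still have ¬close_hatch false, so O(¬close_hatch) is not derivable.

No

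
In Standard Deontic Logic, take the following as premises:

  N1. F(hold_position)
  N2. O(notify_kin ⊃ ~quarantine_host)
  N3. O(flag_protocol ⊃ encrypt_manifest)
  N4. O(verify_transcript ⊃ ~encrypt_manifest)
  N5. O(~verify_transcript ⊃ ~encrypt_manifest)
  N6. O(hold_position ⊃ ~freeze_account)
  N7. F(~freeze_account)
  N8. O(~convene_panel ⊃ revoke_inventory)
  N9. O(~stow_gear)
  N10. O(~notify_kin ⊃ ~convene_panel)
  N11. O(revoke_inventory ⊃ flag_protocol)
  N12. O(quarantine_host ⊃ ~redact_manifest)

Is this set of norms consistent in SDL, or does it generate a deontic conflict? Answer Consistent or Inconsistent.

Premise 6 is O(hold_position ⊃ ~freeze_account), but O(hold_position) is not derivable from the premises, so it does not yield O(~freeze_account).
So O(~freeze_account) is not derivable, and the apparent clash with O(freeze_account) does not arise.
A world satisfying every obligation exists (e.g. convene_panel=true, encrypt_manifest=false, flag_protocol=false, freeze_account=true, hold_position=false, notify_kin=true, quarantine_host=false, redact_manifest=false, revoke_inventory=false, stow_gear=false, verify_transcript=false); no atom is both obligatory and forbidden, so the set is consistent.

Consistent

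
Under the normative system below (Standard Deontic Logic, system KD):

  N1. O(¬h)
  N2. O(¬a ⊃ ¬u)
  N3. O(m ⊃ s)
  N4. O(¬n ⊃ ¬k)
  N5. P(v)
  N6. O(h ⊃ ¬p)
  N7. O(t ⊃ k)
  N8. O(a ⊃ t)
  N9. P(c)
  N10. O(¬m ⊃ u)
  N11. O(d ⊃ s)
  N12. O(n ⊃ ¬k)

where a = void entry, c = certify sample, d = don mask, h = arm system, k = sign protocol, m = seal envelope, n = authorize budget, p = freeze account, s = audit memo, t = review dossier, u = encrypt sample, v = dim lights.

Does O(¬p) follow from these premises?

No

Premise 6 is O(h ⊃ ¬p), but O(h) is not derivable from the premises, so it does not yield O(¬p).
No other premise forces O(¬p). An ideal world satisfying every premise can still have ¬p false, so O(¬p) is not derivable.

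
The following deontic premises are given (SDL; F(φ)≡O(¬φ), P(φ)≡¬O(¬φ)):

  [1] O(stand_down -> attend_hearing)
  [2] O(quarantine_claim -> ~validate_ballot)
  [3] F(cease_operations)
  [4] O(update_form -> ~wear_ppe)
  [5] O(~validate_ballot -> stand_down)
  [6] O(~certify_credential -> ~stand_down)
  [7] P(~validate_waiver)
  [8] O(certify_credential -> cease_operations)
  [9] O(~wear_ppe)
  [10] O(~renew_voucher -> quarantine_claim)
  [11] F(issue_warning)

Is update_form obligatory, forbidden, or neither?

Premise 4 is O(update_form -> ~wear_ppe); even if O(~wear_ppe) held, inferring O(update_form) would be affirming the consequent — invalid.
No premise or chain of K-axiom applications forces O(update_form), and none forces O(~update_form). So update_form is neither obligatory nor forbidden under these norms.

Neither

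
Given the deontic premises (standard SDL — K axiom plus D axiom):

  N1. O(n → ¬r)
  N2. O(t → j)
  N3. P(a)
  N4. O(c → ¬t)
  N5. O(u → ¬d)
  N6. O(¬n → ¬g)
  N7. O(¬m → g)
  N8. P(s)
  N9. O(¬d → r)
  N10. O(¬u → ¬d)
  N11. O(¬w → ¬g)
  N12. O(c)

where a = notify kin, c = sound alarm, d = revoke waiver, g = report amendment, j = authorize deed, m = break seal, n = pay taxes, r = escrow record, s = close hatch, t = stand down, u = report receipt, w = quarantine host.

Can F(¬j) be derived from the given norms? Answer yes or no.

Premise 2 is O(t → j), but O(t) is not derivable from the premises, so it does not yield O(j).
No other premise forces O(j). An ideal world satisfying every premise can still have ¬j true, so F(¬j) is not derivable.

No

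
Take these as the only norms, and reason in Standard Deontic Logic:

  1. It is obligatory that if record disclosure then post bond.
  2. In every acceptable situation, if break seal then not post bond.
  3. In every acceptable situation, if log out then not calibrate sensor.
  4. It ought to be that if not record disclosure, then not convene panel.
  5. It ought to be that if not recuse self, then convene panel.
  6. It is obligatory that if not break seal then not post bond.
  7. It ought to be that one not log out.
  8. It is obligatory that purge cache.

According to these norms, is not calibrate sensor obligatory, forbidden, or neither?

Neither

Premise 3 is O(log_out → ¬calibrate_sensor), but O(log_out) is not derivable from the premises, so it does not yield O(¬calibrate_sensor).
No premise or chain of K-axiom applications forces O(¬calibrate_sensor), and none forces O(calibrate_sensor). So ¬calibrate_sensor is neither obligatory nor forbidden under these norms.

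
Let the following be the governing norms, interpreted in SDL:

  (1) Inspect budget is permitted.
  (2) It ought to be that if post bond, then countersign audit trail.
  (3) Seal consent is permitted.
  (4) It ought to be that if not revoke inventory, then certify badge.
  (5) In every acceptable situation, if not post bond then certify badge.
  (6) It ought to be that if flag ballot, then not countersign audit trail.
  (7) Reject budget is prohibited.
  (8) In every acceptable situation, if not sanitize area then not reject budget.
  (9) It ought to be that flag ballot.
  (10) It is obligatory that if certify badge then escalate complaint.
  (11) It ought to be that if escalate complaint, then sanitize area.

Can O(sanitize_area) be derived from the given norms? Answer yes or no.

Premise 9 states O(flag_ballot) outright.
From O(flag_ballot) and premise 6, O(flag_ballot → ¬countersign_audit_trail), we obtain O(¬countersign_audit_trail).
Premise 2, O(post_bond → countersign_audit_trail), contraposes to O(¬countersign_audit_trail → ¬post_bond); with O(¬countersign_audit_trail) we get O(¬post_bond).
From O(¬post_bond) and premise 5, O(¬post_bond → certify_badge), we obtain O(certify_badge).
With premise 10, O(certify_badge → escalate_complaint), the K-axiom yields O(escalate_complaint).
From O(escalate_complaint) and premise 11, O(escalate_complaint → sanitize_area), we obtain O(sanitize_area).
Premises 1, 3, 4, 7, 8 do not contribute to this derivation.
So O(sanitize_area) follows.

Yes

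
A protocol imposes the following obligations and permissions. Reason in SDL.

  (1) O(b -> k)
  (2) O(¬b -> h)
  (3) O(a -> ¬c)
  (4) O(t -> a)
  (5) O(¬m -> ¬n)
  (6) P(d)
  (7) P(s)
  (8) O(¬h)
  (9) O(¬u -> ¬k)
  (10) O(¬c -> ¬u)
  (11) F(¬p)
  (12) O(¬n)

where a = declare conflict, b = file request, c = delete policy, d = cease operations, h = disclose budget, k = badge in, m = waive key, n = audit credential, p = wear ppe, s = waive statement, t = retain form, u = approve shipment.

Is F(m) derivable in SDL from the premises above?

No

Premise 5 is O(¬m -> ¬n); even if O(¬n) held, inferring O(¬m) would be affirming the consequent — invalid.
No other premise forces O(¬m). An ideal world satisfying every premise can still have m true, so F(m) is not derivable.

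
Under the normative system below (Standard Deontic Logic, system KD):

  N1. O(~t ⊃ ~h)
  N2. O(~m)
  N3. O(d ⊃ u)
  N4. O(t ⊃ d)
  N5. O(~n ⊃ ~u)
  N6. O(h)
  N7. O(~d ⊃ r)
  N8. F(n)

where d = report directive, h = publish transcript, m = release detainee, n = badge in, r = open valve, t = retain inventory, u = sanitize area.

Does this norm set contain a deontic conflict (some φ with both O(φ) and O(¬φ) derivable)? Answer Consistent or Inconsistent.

Premise 6 gives O(h).
The contrapositive of premise 1 (O(~t ⊃ ~h)) is O(h ⊃ t), and O(h) is already established, so O(t).
From O(t) and premise 4, O(t ⊃ d), we obtain O(d).
Applying K to premise 3 (O(d ⊃ u)) and O(d) yields O(u).
The contrapositive of premise 5 (O(~n ⊃ ~u)) is O(u ⊃ n), and O(u) is already established, so O(n).
Yet premise 8 is F(n), i.e. O(~n).
We now have both O(n) and O(~n) — n is simultaneously obligatory and forbidden, violating the D-axiom.

Inconsistent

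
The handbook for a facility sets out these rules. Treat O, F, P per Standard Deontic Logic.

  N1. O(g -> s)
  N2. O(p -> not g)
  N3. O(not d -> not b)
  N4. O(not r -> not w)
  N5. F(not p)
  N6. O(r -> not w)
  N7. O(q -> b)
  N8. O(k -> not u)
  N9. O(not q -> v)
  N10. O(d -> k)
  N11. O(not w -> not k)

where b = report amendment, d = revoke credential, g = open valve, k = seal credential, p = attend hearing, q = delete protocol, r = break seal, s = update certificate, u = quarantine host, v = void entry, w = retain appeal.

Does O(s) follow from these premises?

Premise 1 is O(g -> s), but O(g) is not derivable from the premises, so it does not yield O(s).
No other premise forces O(s). An ideal world satisfying every premise can still have s false, so O(s) is not derivable.

No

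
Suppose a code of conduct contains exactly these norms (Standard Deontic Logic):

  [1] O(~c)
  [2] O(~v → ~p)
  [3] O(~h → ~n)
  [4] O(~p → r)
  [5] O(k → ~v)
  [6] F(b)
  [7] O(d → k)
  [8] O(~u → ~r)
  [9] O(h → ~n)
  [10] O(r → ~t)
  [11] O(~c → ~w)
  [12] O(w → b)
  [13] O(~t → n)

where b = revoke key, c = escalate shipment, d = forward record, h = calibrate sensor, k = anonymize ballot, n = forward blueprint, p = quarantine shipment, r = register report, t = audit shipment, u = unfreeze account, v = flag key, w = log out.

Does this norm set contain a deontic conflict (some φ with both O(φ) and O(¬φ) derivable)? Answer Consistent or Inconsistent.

Premise 12 is O(w → b), but O(w) is not derivable from the premises, so it does not yield O(b).
So O(b) is not derivable, and the apparent clash with O(~b) does not arise.
A world satisfying every obligation exists (e.g. b=false, c=false, d=false, h=false, k=false, n=false, p=true, r=false, t=true, u=false, v=true, w=false); no atom is both obligatory and forbidden, so the set is consistent.

Consistent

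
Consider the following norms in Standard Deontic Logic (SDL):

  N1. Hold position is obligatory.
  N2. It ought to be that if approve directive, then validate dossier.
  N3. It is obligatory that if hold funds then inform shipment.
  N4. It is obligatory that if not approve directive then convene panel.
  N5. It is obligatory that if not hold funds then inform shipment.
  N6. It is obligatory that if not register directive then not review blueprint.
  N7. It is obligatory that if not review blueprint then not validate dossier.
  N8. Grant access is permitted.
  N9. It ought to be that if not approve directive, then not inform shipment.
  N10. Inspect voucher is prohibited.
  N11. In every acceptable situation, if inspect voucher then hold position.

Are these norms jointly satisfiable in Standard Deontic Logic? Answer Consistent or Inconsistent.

Consistent

Premise 11 is O(inspect_voucher → hold_position); even if O(hold_position) held, inferring O(inspect_voucher) would be affirming the consequent — invalid.
So O(inspect_voucher) is not derivable, and the apparent clash with O(¬inspect_voucher) does not arise.
A world satisfying every obligation exists (e.g. approve_directive=true, convene_panel=false, grant_access=false, hold_funds=false, hold_position=true, inform_shipment=true, inspect_voucher=false, register_directive=true, review_blueprint=true, validate_dossier=true); no atom is both obligatory and forbidden, so the set is consistent.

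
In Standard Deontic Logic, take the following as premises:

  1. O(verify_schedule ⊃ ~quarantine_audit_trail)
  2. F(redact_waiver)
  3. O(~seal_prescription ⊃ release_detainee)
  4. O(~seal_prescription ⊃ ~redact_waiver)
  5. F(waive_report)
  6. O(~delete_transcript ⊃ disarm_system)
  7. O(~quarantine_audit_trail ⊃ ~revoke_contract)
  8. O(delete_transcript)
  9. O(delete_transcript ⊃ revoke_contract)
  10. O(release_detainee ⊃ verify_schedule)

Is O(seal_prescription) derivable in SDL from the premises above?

From premise 8 we have O(delete_transcript).
Premise 9 is O(delete_transcript ⊃ revoke_contract); since O(delete_transcript), deontic closure gives O(revoke_contract).
Premise 7, O(~quarantine_audit_trail ⊃ ~revoke_contract), contraposes to O(revoke_contract ⊃ quarantine_audit_trail); with O(revoke_contract) we get O(quarantine_audit_trail).
Premise 1 is O(verify_schedule ⊃ ~quarantine_audit_trail); contrapositively O(quarantine_audit_trail ⊃ ~verify_schedule). Since O(quarantine_audit_trail) holds, K gives O(~verify_schedule).
Premise 10 is O(release_detainee ⊃ verify_schedule); contrapositively O(~verify_schedule ⊃ ~release_detainee). Since O(~verify_schedule) holds, K gives O(~release_detainee).
The contrapositive of premise 3 (O(~seal_prescription ⊃ release_detainee)) is O(~release_detainee ⊃ seal_prescription), and O(~release_detainee) is already established, so O(seal_prescription).
Premises 2, 4, 5, 6 do not contribute to this derivation.
So O(seal_prescription) follows.

Yes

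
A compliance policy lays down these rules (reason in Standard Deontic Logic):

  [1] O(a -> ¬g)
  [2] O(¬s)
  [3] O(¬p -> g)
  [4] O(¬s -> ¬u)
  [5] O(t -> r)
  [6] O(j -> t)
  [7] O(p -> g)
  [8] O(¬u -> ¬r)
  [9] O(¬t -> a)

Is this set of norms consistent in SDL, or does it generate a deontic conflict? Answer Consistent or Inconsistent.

Inconsistent

Premises 7 and 3 cover both cases: O(p -> g) and O(¬p -> g). Since p ∨ ¬p is a tautology, O(g) follows.
The contrapositive of premise 1 (O(a -> ¬g)) is O(g -> ¬a), and O(g) is already established, so O(¬a).
Premise 9 is O(¬t -> a); contrapositively O(¬a -> t). Since O(¬a) holds, K gives O(t).
Applying K to premise 5 (O(t -> r)) and O(t) yields O(r).
Premise 8 is O(¬u -> ¬r); contrapositively O(r -> u). Since O(r) holds, K gives O(u).
Premise 4 is O(¬s -> ¬u); contrapositively O(u -> s). Since O(u) holds, K gives O(s).
However, premise 2 gives O(¬s).
We now have both O(s) and O(¬s) — s is simultaneously obligatory and forbidden, violating the D-axiom.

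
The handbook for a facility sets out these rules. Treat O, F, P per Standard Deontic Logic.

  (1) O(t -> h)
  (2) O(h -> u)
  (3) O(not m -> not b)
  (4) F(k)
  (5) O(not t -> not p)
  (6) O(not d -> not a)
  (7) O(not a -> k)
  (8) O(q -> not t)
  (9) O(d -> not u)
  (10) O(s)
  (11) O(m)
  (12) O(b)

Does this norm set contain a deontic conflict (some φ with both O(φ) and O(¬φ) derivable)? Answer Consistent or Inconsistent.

Premise 3 is O(not m -> not b), but O(not m) is not derivable from the premises, so it does not yield O(not b).
So O(not b) is not derivable, and the apparent clash with O(b) does not arise.
A world satisfying every obligation exists (e.g. a=true, b=true, d=true, h=false, k=false, m=true, p=false, q=false, s=true, t=false, u=false); no atom is both obligatory and forbidden, so the set is consistent.

Consistent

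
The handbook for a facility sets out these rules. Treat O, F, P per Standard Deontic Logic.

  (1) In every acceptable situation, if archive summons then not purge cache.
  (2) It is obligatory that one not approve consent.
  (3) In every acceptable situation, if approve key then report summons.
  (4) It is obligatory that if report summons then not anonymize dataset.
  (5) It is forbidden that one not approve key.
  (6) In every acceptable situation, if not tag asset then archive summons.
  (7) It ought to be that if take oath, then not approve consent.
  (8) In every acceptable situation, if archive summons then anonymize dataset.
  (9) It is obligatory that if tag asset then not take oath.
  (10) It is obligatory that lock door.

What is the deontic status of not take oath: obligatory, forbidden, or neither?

Premise 5, F(¬approve_key), is equivalent to O(approve_key).
With premise 3, O(approve_key → report_summons), the K-axiom yields O(report_summons).
From O(report_summons) and premise 4, O(report_summons → ¬anonymize_dataset), we obtain O(¬anonymize_dataset).
Premise 8, O(archive_summons → anonymize_dataset), contraposes to O(¬anonymize_dataset → ¬archive_summons); with O(¬anonymize_dataset) we get O(¬archive_summons).
Premise 6, O(¬tag_asset → archive_summons), contraposes to O(¬archive_summons → tag_asset); with O(¬archive_summons) we get O(tag_asset).
Applying K to premise 9 (O(tag_asset → ¬take_oath)) and O(tag_asset) yields O(¬take_oath).
Premises 1, 2, 7, 10 do not contribute to this derivation.
Hence ¬take_oath is obligatory.

Obligatory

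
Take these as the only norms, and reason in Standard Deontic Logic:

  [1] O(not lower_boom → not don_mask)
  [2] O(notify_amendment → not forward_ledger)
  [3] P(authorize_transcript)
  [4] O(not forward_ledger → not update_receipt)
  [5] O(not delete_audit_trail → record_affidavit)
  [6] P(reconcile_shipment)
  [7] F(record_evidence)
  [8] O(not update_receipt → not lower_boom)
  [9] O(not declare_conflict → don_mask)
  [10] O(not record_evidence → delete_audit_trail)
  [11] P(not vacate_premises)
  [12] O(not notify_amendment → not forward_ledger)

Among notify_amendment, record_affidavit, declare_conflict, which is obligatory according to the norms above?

Premises 12 and 2 are O(not notify_amendment → not forward_ledger) and O(notify_amendment → not forward_ledger); every ideal world satisfies not notify_amendment or notify_amendment, so in either case not forward_ledger holds — hence O(not forward_ledger).
Applying K to premise 4 (O(not forward_ledger → not update_receipt)) and O(not forward_ledger) yields O(not update_receipt).
From O(not update_receipt) and premise 8, O(not update_receipt → not lower_boom), we obtain O(not lower_boom).
From O(not lower_boom) and premise 1, O(not lower_boom → not don_mask), we obtain O(not don_mask).
Premise 9, O(not declare_conflict → don_mask), contraposes to O(not don_mask → declare_conflict); with O(not don_mask) we get O(declare_conflict).
So O(declare_conflict) holds — declare_conflict is obligatory. None of the other listed options is made obligatory by any chain of premises.

declare_conflict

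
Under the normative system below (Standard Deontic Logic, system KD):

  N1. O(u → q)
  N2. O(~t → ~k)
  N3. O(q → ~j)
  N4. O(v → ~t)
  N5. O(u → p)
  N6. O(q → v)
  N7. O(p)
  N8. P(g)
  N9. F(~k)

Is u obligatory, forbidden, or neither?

Premise 9 is F(~k), i.e. O(k).
Premise 2, O(~t → ~k), contraposes to O(k → t); with O(k) we get O(t).
Premise 4, O(v → ~t), contraposes to O(t → ~v); with O(t) we get O(~v).
Premise 6 is O(q → v); contrapositively O(~v → ~q). Since O(~v) holds, K gives O(~q).
Premise 1 is O(u → q); contrapositively O(~q → ~u). Since O(~q) holds, K gives O(~u).
Premises 3, 5, 7, 8 do not contribute to this derivation.
Thus O(~u), which is F(u): u is forbidden.

Forbidden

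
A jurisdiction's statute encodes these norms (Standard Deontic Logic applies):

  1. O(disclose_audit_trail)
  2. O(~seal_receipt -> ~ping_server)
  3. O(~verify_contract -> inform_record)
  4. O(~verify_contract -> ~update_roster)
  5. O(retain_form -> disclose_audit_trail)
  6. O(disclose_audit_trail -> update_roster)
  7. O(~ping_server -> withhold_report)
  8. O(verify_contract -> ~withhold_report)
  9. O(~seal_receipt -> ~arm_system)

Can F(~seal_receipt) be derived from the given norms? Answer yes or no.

Yes

From premise 1 we have O(disclose_audit_trail).
Applying K to premise 6 (O(disclose_audit_trail -> update_roster)) and O(disclose_audit_trail) yields O(update_roster).
Premise 4, O(~verify_contract -> ~update_roster), contraposes to O(update_roster -> verify_contract); with O(update_roster) we get O(verify_contract).
Applying K to premise 8 (O(verify_contract -> ~withhold_report)) and O(verify_contract) yields O(~withhold_report).
The contrapositive of premise 7 (O(~ping_server -> withhold_report)) is O(~withhold_report -> ping_server), and O(~withhold_report) is already established, so O(ping_server).
The contrapositive of premise 2 (O(~seal_receipt -> ~ping_server)) is O(ping_server -> seal_receipt), and O(ping_server) is already established, so O(seal_receipt).
Premises 3, 5, 9 do not contribute to this derivation.
So O(seal_receipt) holds, i.e. F(~seal_receipt). The claim follows.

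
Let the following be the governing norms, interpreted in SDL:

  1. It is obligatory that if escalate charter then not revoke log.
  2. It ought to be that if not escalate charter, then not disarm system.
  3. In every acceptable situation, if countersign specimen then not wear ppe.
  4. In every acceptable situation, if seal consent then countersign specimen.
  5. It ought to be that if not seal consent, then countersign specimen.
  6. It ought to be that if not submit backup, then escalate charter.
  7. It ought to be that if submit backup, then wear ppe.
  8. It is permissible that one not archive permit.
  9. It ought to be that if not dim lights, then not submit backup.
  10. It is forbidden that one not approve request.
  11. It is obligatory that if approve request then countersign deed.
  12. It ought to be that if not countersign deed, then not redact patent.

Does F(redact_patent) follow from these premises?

No

Premise 12 is O(¬countersign_deed → ¬redact_patent), but O(¬countersign_deed) is not derivable from the premises, so it does not yield O(¬redact_patent).
No other premise forces O(¬redact_patent). An ideal world satisfying every premise can still have redact_patent true, so F(redact_patent) is not derivable.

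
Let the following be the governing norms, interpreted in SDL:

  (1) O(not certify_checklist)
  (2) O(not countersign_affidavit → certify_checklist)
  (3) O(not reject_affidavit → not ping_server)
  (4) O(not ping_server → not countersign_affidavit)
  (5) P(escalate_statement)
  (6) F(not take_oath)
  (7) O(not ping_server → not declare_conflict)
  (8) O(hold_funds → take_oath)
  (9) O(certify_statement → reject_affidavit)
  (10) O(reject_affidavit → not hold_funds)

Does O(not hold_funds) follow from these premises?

Yes

From premise 1 we have O(not certify_checklist).
The contrapositive of premise 2 (O(not countersign_affidavit → certify_checklist)) is O(not certify_checklist → countersign_affidavit), and O(not certify_checklist) is already established, so O(countersign_affidavit).
Premise 4, O(not ping_server → not countersign_affidavit), contraposes to O(countersign_affidavit → ping_server); with O(countersign_affidavit) we get O(ping_server).
Premise 3 is O(not reject_affidavit → not ping_server); contrapositively O(ping_server → reject_affidavit). Since O(ping_server) holds, K gives O(reject_affidavit).
Applying K to premise 10 (O(reject_affidavit → not hold_funds)) and O(reject_affidavit) yields O(not hold_funds).
Premises 5, 6, 7, 8, 9 do not contribute to this derivation.
So O(not hold_funds) follows.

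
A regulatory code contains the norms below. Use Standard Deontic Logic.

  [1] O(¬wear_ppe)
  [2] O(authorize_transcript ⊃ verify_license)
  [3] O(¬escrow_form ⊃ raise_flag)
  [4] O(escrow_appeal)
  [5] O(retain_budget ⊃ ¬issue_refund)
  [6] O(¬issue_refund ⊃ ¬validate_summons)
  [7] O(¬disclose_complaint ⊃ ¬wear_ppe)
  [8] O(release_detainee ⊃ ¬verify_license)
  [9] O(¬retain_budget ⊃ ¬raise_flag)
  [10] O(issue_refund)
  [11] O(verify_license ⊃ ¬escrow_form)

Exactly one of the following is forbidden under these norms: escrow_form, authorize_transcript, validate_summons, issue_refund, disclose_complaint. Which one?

authorize_transcript

From premise 10 we have O(issue_refund).
The contrapositive of premise 5 (O(retain_budget ⊃ ¬issue_refund)) is O(issue_refund ⊃ ¬retain_budget), and O(issue_refund) is already established, so O(¬retain_budget).
With premise 9, O(¬retain_budget ⊃ ¬raise_flag), the K-axiom yields O(¬raise_flag).
Premise 3 is O(¬escrow_form ⊃ raise_flag); contrapositively O(¬raise_flag ⊃ escrow_form). Since O(¬raise_flag) holds, K gives O(escrow_form).
The contrapositive of premise 11 (O(verify_license ⊃ ¬escrow_form)) is O(escrow_form ⊃ ¬verify_license), and O(escrow_form) is already established, so O(¬verify_license).
The contrapositive of premise 2 (O(authorize_transcript ⊃ verify_license)) is O(¬verify_license ⊃ ¬authorize_transcript), and O(¬verify_license) is already established, so O(¬authorize_transcript).
So O(¬authorize_transcript) holds, i.e. authorize_transcript is forbidden. None of the other listed options is forbidden under the premises.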